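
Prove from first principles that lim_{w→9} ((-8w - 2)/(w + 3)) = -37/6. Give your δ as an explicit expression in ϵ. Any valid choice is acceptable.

δ = min(6, (36/11)ϵ)

Let ϵ > 0 be given. We want δ > 0 with 0 < |w − 9| < δ ⇒ |(-8w - 2)/(w + 3) + 37/6| < ϵ.
Combining over a common denominator, (-8w - 2)/(w + 3) + 37/6 = [(-8w - 2)·12 − (-74)·(w + 3)] / [12·(w + 3)] = -22(w − 9) / (12(w + 3)).
So |(-8w - 2)/(w + 3) + 37/6| = 22|w − 9| / (12·|w + 3|).
Require δ ≤ 6, so |w + 3| ≥ |12| − |w − 9| > 12 − 6 = 6.
Hence |(-8w - 2)/(w + 3) + 37/6| < 22|w − 9|/(12·6) = (11/36)|w − 9|, which is < ϵ once |w − 9| < (36/11)ϵ.
Take δ = min(6, (36/11)ϵ). Then 0 < |w − 9| < δ forces both bounds, so |(-8w - 2)/(w + 3) + 37/6| < ϵ.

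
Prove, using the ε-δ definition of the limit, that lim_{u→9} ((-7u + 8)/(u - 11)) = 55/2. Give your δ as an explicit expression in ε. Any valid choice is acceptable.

Fix ε > 0. We want δ > 0 with 0 < |u − 9| < δ ⇒ |(-7u + 8)/(u - 11) − (55/2)| < ε.
Combining over a common denominator, (-7u + 8)/(u - 11) − (55/2) = [(-7u + 8)·(-2) − (-55)·(u - 11)] / [(-2)·(u - 11)] = 69(u − 9) / ((-2)(u - 11)).
So |(-7u + 8)/(u - 11) − (55/2)| = 69|u − 9| / (2·|u − 11|).
Require δ ≤ 1, so |u − 11| ≥ |-2| − |u − 9| > 2 − 1 = 1.
Hence |(-7u + 8)/(u - 11) − (55/2)| < 69|u − 9|/(2·1) = (69/2)|u − 9|, which is < ε once |u − 9| < (2/69)ε.
Take δ = min(1, (2/69)ε). Then 0 < |u − 9| < δ forces both bounds, so |(-7u + 8)/(u - 11) − (55/2)| < ε.

δ = min(1, (2/69)ε)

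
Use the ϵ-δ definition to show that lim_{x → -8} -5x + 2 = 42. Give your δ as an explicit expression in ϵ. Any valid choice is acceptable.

Let ϵ > 0. We need δ > 0 so that 0 < |x + 8| < δ implies |(-5x + 2) − 42| < ϵ.
|(-5x + 2) − 42| = |-5x - 40| = 5|x + 8|.
So 5|x + 8| < ϵ exactly when |x + 8| < ϵ/5.
Take δ = ϵ/5. If 0 < |x + 8| < δ then |(-5x + 2) − 42| = 5|x + 8| < 5·(ϵ/5) = ϵ.

δ = ϵ/5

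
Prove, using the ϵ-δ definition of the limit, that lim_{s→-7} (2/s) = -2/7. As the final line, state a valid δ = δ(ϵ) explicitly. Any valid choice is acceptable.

δ = min(7/2, (49/4)ϵ)

Suppose ϵ > 0. We seek δ > 0 such that 0 < |s + 7| < δ implies |2/s + 2/7| < ϵ.
|2/s + 2/7| = 2·|-7 − s|/(7·|s|) = 2|s + 7|/(7|s|).
Require δ ≤ 7/2 so that |s| > 7 − 7/2 = 7/2, hence 7|s| > 49/2.
Then |2/s + 2/7| < 2|s + 7|/(49/2), which is < ϵ when |s + 7| < (49/4)ϵ.
Take δ = min(7/2, (49/4)ϵ). Then 0 < |s + 7| < δ gives both |s + 7| < 7/2 and |s + 7| < (49/4)ϵ, so |2/s + 2/7| < ϵ.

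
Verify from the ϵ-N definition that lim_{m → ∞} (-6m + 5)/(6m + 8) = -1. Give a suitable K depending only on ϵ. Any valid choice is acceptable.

K = (13/6)/ϵ

Suppose ϵ > 0. For m ≥ 1, |(-6m + 5)/(6m + 8) + 1| = |78|/(6(6m + 8)) = 78/(6(6m + 8)).
Since 6m + 8 ≥ 6m for m ≥ 1, this is ≤ 78/(6·6m) = (13/6)/m.
So |(-6m + 5)/(6m + 8) + 1| < ϵ whenever m > (13/6)/ϵ.
Take K = (13/6)/ϵ. If m > K then |(-6m + 5)/(6m + 8) + 1| ≤ (13/6)/m < ϵ.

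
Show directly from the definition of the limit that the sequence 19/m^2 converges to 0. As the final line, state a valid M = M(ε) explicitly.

M = (19/ε)^{1/2}

Let ε > 0. For m ≥ 1, |19/m^2 − 0| = 19/m^2.
19/m^2 < ε ⇔ m^2 > 19/ε ⇔ m > (19/ε)^{1/2}.
Take M = (19/ε)^{1/2}. Then m > M implies 19/m^2 < ε.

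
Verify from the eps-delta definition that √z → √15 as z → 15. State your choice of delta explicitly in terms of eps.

Let eps > 0 be given. We want delta > 0 such that 0 < |z − 15| < delta implies |√z − √15| < eps.
Multiplying by the conjugate, |√z − √15| = |z − 15|/(√z + √15).
Restrict delta ≤ 15 so that |z − 15| < 15 forces z > 0, and then √z + √15 > √15.
Hence |√z − √15| < |z − 15|/√15, which is < eps once |z − 15| < √15·eps.
Take delta = min(15, √15·eps). If 0 < |z − 15| < delta then z > 0 and |√z − √15| < |z − 15|/√15 < eps.

delta = min(15, √15·eps)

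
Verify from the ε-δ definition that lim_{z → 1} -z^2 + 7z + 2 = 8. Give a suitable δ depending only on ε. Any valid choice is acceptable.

δ = min(2, ε/9)

Let ε > 0. We want δ > 0 such that 0 < |z − 1| < δ implies |(-z^2 + 7z + 2) − 8| < ε.
(-z^2 + 7z + 2) − 8 = -z^2 + 7z - 6 = (z − 1)(-z + 6).
So |(-z^2 + 7z + 2) − 8| = |z − 1|·|-z + 6|.
Require δ ≤ 2. Then |z − 1| < 2 gives |z| < 3, and by the triangle inequality |-z + 6| ≤ 3 + 6 = 9.
Hence |(-z^2 + 7z + 2) − 8| ≤ 9|z − 1| < ε provided |z − 1| < ε/9.
Choosing δ = min(2, ε/9) ensures both conditions, hence |(-z^2 + 7z + 2) − 8| < ε.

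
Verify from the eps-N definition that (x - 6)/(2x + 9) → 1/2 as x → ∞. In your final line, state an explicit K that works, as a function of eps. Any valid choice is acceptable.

K = (21/4)/eps

Fix eps > 0. We seek K > 0 such that x > K implies |(x - 6)/(2x + 9) − (1/2)| < eps.
(x - 6)/(2x + 9) − (1/2) = (2(x - 6) − (2x + 9)) / (2(2x + 9)) = -21/(2(2x + 9)).
For x > 0 we have 2x + 9 > 2x, so |(x - 6)/(2x + 9) − (1/2)| = 21/(2(2x + 9)) < 21/(2·2x) = (21/4)/x.
Thus |(x - 6)/(2x + 9) − (1/2)| < eps whenever x > (21/4)/eps.
Take K = (21/4)/eps. If x > K then |(x - 6)/(2x + 9) − (1/2)| < (21/4)/x < eps.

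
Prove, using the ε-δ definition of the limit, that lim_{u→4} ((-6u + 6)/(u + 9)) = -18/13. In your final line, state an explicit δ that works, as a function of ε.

Suppose ε > 0. We want δ > 0 with 0 < |u − 4| < δ ⇒ |(-6u + 6)/(u + 9) + 18/13| < ε.
Combining over a common denominator, (-6u + 6)/(u + 9) + 18/13 = [(-6u + 6)·13 − (-18)·(u + 9)] / [13·(u + 9)] = -60(u − 4) / (13(u + 9)).
So |(-6u + 6)/(u + 9) + 18/13| = 60|u − 4| / (13·|u + 9|).
Restrict δ ≤ 13/2. Then |u − 4| < 13/2 gives |u + 9| = |(u − 4) + 13| ≥ 13 − 13/2 = 13/2.
Hence |(-6u + 6)/(u + 9) + 18/13| < 60|u − 4|/(13·(13/2)) = (120/169)|u − 4|, which is < ε once |u − 4| < (169/120)ε.
Take δ = min(13/2, (169/120)ε). Then 0 < |u − 4| < δ forces both bounds, so |(-6u + 6)/(u + 9) + 18/13| < ε.

δ = min(13/2, (169/120)ε)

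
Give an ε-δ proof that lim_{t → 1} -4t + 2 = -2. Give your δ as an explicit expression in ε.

Let ε > 0 be given. We need δ > 0 so that 0 < |t − 1| < δ implies |(-4t + 2) + 2| < ε.
|(-4t + 2) + 2| = |-4t + 4| = 4|t − 1|.
So 4|t − 1| < ε exactly when |t − 1| < ε/4.
Choosing δ = ε/4 gives |(-4t + 2) + 2| = 4|t − 1| < ε whenever |t − 1| < δ.

δ = ε/4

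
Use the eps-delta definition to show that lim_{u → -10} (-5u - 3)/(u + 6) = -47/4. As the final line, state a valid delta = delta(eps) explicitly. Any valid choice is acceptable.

Let eps > 0 be given. We want delta > 0 with 0 < |u + 10| < delta ⇒ |(-5u - 3)/(u + 6) + 47/4| < eps.
Combining over a common denominator, (-5u - 3)/(u + 6) + 47/4 = [(-5u - 3)·(-4) − 47·(u + 6)] / [(-4)·(u + 6)] = -27(u + 10) / ((-4)(u + 6)).
So |(-5u - 3)/(u + 6) + 47/4| = 27|u + 10| / (4·|u + 6|).
Require delta ≤ 2, so |u + 6| ≥ |-4| − |u + 10| > 4 − 2 = 2.
Hence |(-5u - 3)/(u + 6) + 47/4| < 27|u + 10|/(4·2) = (27/8)|u + 10|, which is < eps once |u + 10| < (8/27)eps.
Take delta = min(2, (8/27)eps). Then 0 < |u + 10| < delta forces both bounds, so |(-5u - 3)/(u + 6) + 47/4| < eps.

delta = min(2, (8/27)eps)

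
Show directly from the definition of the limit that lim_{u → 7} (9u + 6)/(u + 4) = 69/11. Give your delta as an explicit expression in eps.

Let eps > 0. We want delta > 0 with 0 < |u − 7| < delta ⇒ |(9u + 6)/(u + 4) − (69/11)| < eps.
Combining over a common denominator, (9u + 6)/(u + 4) − (69/11) = [(9u + 6)·11 − 69·(u + 4)] / [11·(u + 4)] = 30(u − 7) / (11(u + 4)).
So |(9u + 6)/(u + 4) − (69/11)| = 30|u − 7| / (11·|u + 4|).
Restrict delta ≤ 11/2. Then |u − 7| < 11/2 gives |u + 4| = |(u − 7) + 11| ≥ 11 − 11/2 = 11/2.
Hence |(9u + 6)/(u + 4) − (69/11)| < 30|u − 7|/(11·(11/2)) = (60/121)|u − 7|, which is < eps once |u − 7| < (121/60)eps.
Take delta = min(11/2, (121/60)eps). Then 0 < |u − 7| < delta forces both bounds, so |(9u + 6)/(u + 4) − (69/11)| < eps.

delta = min(11/2, (121/60)eps)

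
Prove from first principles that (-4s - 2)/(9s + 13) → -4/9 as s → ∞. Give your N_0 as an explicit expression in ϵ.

Let ϵ > 0 be given. We seek N_0 > 0 such that s > N_0 implies |(-4s - 2)/(9s + 13) + 4/9| < ϵ.
(-4s - 2)/(9s + 13) + 4/9 = (9(-4s - 2) − (-4)(9s + 13)) / (9(9s + 13)) = 34/(9(9s + 13)).
For s > 0 we have 9s + 13 > 9s, so |(-4s - 2)/(9s + 13) + 4/9| = 34/(9(9s + 13)) < 34/(9·9s) = (34/81)/s.
Thus |(-4s - 2)/(9s + 13) + 4/9| < ϵ whenever s > (34/81)/ϵ.
Take N_0 = (34/81)/ϵ. If s > N_0 then |(-4s - 2)/(9s + 13) + 4/9| < (34/81)/s < ϵ.

N_0 = (34/81)/ϵ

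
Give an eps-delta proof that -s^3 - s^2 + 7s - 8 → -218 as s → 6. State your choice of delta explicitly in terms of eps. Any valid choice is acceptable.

delta = min(1, eps/133)

Let eps > 0. We want delta > 0 such that 0 < |s − 6| < delta implies |(-s^3 - s^2 + 7s - 8) + 218| < eps.
(-s^3 - s^2 + 7s - 8) + 218 = -s^3 - s^2 + 7s + 210 = (s − 6)(-s^2 - 7s - 35).
So |(-s^3 - s^2 + 7s - 8) + 218| = |s − 6|·|-s^2 - 7s - 35|.
Require delta ≤ 1. Then |s − 6| < 1 gives |s| < 7, and by the triangle inequality |-s^2 - 7s - 35| ≤ 7^2 + 7·7 + 35 = 133.
Hence |(-s^3 - s^2 + 7s - 8) + 218| ≤ 133|s − 6| < eps provided |s − 6| < eps/133.
Choosing delta = min(1, eps/133) ensures both conditions, hence |(-s^3 - s^2 + 7s - 8) + 218| < eps.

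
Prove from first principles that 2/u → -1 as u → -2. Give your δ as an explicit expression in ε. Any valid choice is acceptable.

Fix ε > 0. We seek δ > 0 such that 0 < |u + 2| < δ implies |2/u + 1| < ε.
|2/u + 1| = 2·|-2 − u|/(2·|u|) = 2|u + 2|/(2|u|).
Require δ ≤ 1 so that |u| > 2 − 1 = 1, hence 2|u| > 2.
Then |2/u + 1| < 2|u + 2|/2, which is < ε when |u + 2| < ε.
Take δ = min(1, ε). Then 0 < |u + 2| < δ gives both |u + 2| < 1 and |u + 2| < ε, so |2/u + 1| < ε.

δ = min(1, ε)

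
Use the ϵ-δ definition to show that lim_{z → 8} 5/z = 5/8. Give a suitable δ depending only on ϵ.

Suppose ϵ > 0. We seek δ > 0 such that 0 < |z − 8| < δ implies |5/z − (5/8)| < ϵ.
|5/z − (5/8)| = 5·|8 − z|/(8·|z|) = 5|z − 8|/(8|z|).
Restrict δ ≤ 4. Then |z − 8| < 4 gives |z| > 4, so 8|z| > 32.
Then |5/z − (5/8)| < 5|z − 8|/32, which is < ϵ when |z − 8| < (32/5)ϵ.
Take δ = min(4, (32/5)ϵ). Then 0 < |z − 8| < δ gives both |z − 8| < 4 and |z − 8| < (32/5)ϵ, so |5/z − (5/8)| < ϵ.

δ = min(4, (32/5)ϵ)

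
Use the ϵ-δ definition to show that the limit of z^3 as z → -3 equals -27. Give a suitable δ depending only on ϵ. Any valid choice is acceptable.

δ = min(1, ϵ/37)

Fix ϵ > 0. We seek δ > 0 with 0 < |z + 3| < δ ⇒ |z^3 + 27| < ϵ.
Factor: z^3 + 27 = (z + 3)(z^2 - 3z + 9), so |z^3 + 27| = |z + 3|·|z^2 - 3z + 9|.
Impose δ ≤ 1 so that |z| < 4; then |z^2 - 3z + 9| ≤ 37.
Hence |z^3 + 27| ≤ 37|z + 3|, which is < ϵ once |z + 3| < ϵ/37.
Take δ = min(1, ϵ/37). If 0 < |z + 3| < δ then both bounds hold and |z^3 + 27| ≤ 37|z + 3| < 37·(ϵ/37) = ϵ.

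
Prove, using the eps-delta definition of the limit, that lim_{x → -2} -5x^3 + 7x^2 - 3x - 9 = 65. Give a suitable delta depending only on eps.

Suppose eps > 0. We want delta > 0 such that 0 < |x + 2| < delta implies |(-5x^3 + 7x^2 - 3x - 9) − 65| < eps.
(-5x^3 + 7x^2 - 3x - 9) − 65 = -5x^3 + 7x^2 - 3x - 74 = (x + 2)(-5x^2 + 17x - 37).
So |(-5x^3 + 7x^2 - 3x - 9) − 65| = |x + 2|·|-5x^2 + 17x - 37|.
Require delta ≤ 2. Then |x + 2| < 2 gives |x| < 4, and by the triangle inequality |-5x^2 + 17x - 37| ≤ 5·4^2 + 17·4 + 37 = 185.
Hence |(-5x^3 + 7x^2 - 3x - 9) − 65| ≤ 185|x + 2| < eps provided |x + 2| < eps/185.
Choosing delta = min(2, eps/185) ensures both conditions, hence |(-5x^3 + 7x^2 - 3x - 9) − 65| < eps.

delta = min(2, eps/185)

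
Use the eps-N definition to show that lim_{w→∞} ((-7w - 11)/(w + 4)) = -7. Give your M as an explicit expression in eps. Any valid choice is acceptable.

Suppose eps > 0. We seek M > 0 such that w > M implies |(-7w - 11)/(w + 4) + 7| < eps.
(-7w - 11)/(w + 4) + 7 = ((-7w - 11) − (-7)(w + 4)) / ((w + 4)) = 17/((w + 4)).
For w > 0 we have w + 4 > w, so |(-7w - 11)/(w + 4) + 7| = 17/((w + 4)) < 17/(w) = 17/w.
Thus |(-7w - 11)/(w + 4) + 7| < eps whenever w > 17/eps.
Take M = 17/eps. If w > M then |(-7w - 11)/(w + 4) + 7| < 17/w < eps.

M = 17/eps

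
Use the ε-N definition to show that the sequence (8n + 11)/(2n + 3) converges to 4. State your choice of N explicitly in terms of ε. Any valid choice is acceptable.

N = (1/2)/ε

Let ε > 0. For n ≥ 1, |(8n + 11)/(2n + 3) − 4| = |-2|/(2(2n + 3)) = 2/(2(2n + 3)).
Since 2n + 3 ≥ 2n for n ≥ 1, this is ≤ 2/(2·2n) = (1/2)/n.
So |(8n + 11)/(2n + 3) − 4| < ε whenever n > (1/2)/ε.
Take N = (1/2)/ε. If n > N then |(8n + 11)/(2n + 3) − 4| ≤ (1/2)/n < ε.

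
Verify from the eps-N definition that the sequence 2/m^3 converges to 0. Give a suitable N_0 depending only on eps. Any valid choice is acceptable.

N_0 = (2/eps)^{1/3}

Let eps > 0. For m ≥ 1, |2/m^3 − 0| = 2/m^3.
2/m^3 < eps ⇔ m^3 > 2/eps ⇔ m > (2/eps)^{1/3}.
Take N_0 = (2/eps)^{1/3}. Then m > N_0 implies 2/m^3 < eps.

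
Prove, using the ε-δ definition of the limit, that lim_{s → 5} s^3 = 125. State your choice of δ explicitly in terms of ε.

δ = min(1, ε/91)

Suppose ε > 0. We seek δ > 0 with 0 < |s − 5| < δ ⇒ |s^3 − 125| < ε.
Factor: s^3 − 125 = (s − 5)(s^2 + 5s + 25), so |s^3 − 125| = |s − 5|·|s^2 + 5s + 25|.
Restrict δ ≤ 1. Then |s − 5| < 1 gives |s| < 6, so by the triangle inequality |s^2 + 5s + 25| ≤ 6^2 + 5·6 + 25 = 91.
Hence |s^3 − 125| ≤ 91|s − 5|, which is < ε once |s − 5| < ε/91.
Take δ = min(1, ε/91). If 0 < |s − 5| < δ then both bounds hold and |s^3 − 125| ≤ 91|s − 5| < 91·(ε/91) = ε.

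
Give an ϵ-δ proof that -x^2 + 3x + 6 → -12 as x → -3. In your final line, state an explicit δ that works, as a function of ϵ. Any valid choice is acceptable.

Let ϵ > 0. We want δ > 0 such that 0 < |x + 3| < δ implies |(-x^2 + 3x + 6) + 12| < ϵ.
(-x^2 + 3x + 6) + 12 = -x^2 + 3x + 18 = (x + 3)(-x + 6).
So |(-x^2 + 3x + 6) + 12| = |x + 3|·|-x + 6|.
Require δ ≤ 1. Then |x + 3| < 1 gives |x| < 4, and by the triangle inequality |-x + 6| ≤ 4 + 6 = 10.
Hence |(-x^2 + 3x + 6) + 12| ≤ 10|x + 3| < ϵ provided |x + 3| < ϵ/10.
Take δ = min(1, ϵ/10). Then 0 < |x + 3| < δ gives both |x + 3| < 1 and |x + 3| < ϵ/10, so |(-x^2 + 3x + 6) + 12| < ϵ.

δ = min(1, ϵ/10)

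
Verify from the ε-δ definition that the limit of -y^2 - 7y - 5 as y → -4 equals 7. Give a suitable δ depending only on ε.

δ = min(1, ε/8)

Let ε > 0. We want δ > 0 such that 0 < |y + 4| < δ implies |(-y^2 - 7y - 5) − 7| < ε.
(-y^2 - 7y - 5) − 7 = -y^2 - 7y - 12 = (y + 4)(-y - 3).
So |(-y^2 - 7y - 5) − 7| = |y + 4|·|-y - 3|.
Require δ ≤ 1. Then |y + 4| < 1 gives |y| < 5, and by the triangle inequality |-y - 3| ≤ 5 + 3 = 8.
Hence |(-y^2 - 7y - 5) − 7| ≤ 8|y + 4| < ε provided |y + 4| < ε/8.
Take δ = min(1, ε/8). Then 0 < |y + 4| < δ gives both |y + 4| < 1 and |y + 4| < ε/8, so |(-y^2 - 7y - 5) − 7| < ε.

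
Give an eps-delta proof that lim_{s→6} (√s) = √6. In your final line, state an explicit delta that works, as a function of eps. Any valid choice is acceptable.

Fix eps > 0. We want delta > 0 such that 0 < |s − 6| < delta implies |√s − √6| < eps.
Rationalise: √s − √6 = (s − 6)/(√s + √6), so |√s − √6| = |s − 6|/(√s + √6).
Restrict delta ≤ 6 so that |s − 6| < 6 forces s > 0, and then √s + √6 > √6.
Hence |√s − √6| < |s − 6|/√6, which is < eps once |s − 6| < √6·eps.
Take delta = min(6, √6·eps). If 0 < |s − 6| < delta then s > 0 and |√s − √6| < |s − 6|/√6 < eps.

delta = min(6, √6·eps)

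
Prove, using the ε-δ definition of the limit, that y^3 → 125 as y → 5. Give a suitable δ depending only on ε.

Let ε > 0 be given. We seek δ > 0 with 0 < |y − 5| < δ ⇒ |y^3 − 125| < ε.
Factor: y^3 − 125 = (y − 5)(y^2 + 5y + 25), so |y^3 − 125| = |y − 5|·|y^2 + 5y + 25|.
Impose δ ≤ 1 so that |y| < 6; then |y^2 + 5y + 25| ≤ 91.
Hence |y^3 − 125| ≤ 91|y − 5|, which is < ε once |y − 5| < ε/91.
Take δ = min(1, ε/91). If 0 < |y − 5| < δ then both bounds hold and |y^3 − 125| ≤ 91|y − 5| < 91·(ε/91) = ε.

δ = min(1, ε/91)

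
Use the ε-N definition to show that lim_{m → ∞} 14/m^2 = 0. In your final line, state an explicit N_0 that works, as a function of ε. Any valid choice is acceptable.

N_0 = (14/ε)^{1/2}

Let ε > 0 be given. For m ≥ 1, |14/m^2 − 0| = 14/m^2.
14/m^2 < ε ⇔ m^2 > 14/ε ⇔ m > (14/ε)^{1/2}.
Take N_0 = (14/ε)^{1/2}. Then m > N_0 implies 14/m^2 < ε.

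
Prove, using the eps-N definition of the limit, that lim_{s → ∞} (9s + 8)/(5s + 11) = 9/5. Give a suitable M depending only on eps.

M = (59/25)/eps

Let eps > 0. We seek M > 0 such that s > M implies |(9s + 8)/(5s + 11) − (9/5)| < eps.
(9s + 8)/(5s + 11) − (9/5) = (5(9s + 8) − 9(5s + 11)) / (5(5s + 11)) = -59/(5(5s + 11)).
For s > 0 we have 5s + 11 > 5s, so |(9s + 8)/(5s + 11) − (9/5)| = 59/(5(5s + 11)) < 59/(5·5s) = (59/25)/s.
Thus |(9s + 8)/(5s + 11) − (9/5)| < eps whenever s > (59/25)/eps.
Take M = (59/25)/eps. If s > M then |(9s + 8)/(5s + 11) − (9/5)| < (59/25)/s < eps.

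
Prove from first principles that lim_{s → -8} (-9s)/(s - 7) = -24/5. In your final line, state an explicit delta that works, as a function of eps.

delta = min(15/2, (25/14)eps)

Let eps > 0. We want delta > 0 with 0 < |s + 8| < delta ⇒ |(-9s)/(s - 7) + 24/5| < eps.
Combining over a common denominator, (-9s)/(s - 7) + 24/5 = [(-9s)·(-15) − 72·(s - 7)] / [(-15)·(s - 7)] = 63(s + 8) / ((-15)(s - 7)).
So |(-9s)/(s - 7) + 24/5| = 63|s + 8| / (15·|s − 7|).
Require delta ≤ 15/2, so |s − 7| ≥ |-15| − |s + 8| > 15 − 15/2 = 15/2.
Hence |(-9s)/(s - 7) + 24/5| < 63|s + 8|/(15·(15/2)) = (14/25)|s + 8|, which is < eps once |s + 8| < (25/14)eps.
Take delta = min(15/2, (25/14)eps). Then 0 < |s + 8| < delta forces both bounds, so |(-9s)/(s - 7) + 24/5| < eps.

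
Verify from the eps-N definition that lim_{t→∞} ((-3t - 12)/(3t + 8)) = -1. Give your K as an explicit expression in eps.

K = (4/3)/eps

Suppose eps > 0. We seek K > 0 such that t > K implies |(-3t - 12)/(3t + 8) + 1| < eps.
(-3t - 12)/(3t + 8) + 1 = (3(-3t - 12) − (-3)(3t + 8)) / (3(3t + 8)) = -12/(3(3t + 8)).
For t > 0 we have 3t + 8 > 3t, so |(-3t - 12)/(3t + 8) + 1| = 12/(3(3t + 8)) < 12/(3·3t) = (4/3)/t.
Thus |(-3t - 12)/(3t + 8) + 1| < eps whenever t > (4/3)/eps.
Take K = (4/3)/eps. If t > K then |(-3t - 12)/(3t + 8) + 1| < (4/3)/t < eps.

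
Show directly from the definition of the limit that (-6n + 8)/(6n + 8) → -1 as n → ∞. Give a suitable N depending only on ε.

N = (8/3)/ε

Let ε > 0 be given. For n ≥ 1, |(-6n + 8)/(6n + 8) + 1| = |96|/(6(6n + 8)) = 96/(6(6n + 8)).
Since 6n + 8 ≥ 6n for n ≥ 1, this is ≤ 96/(6·6n) = (8/3)/n.
So |(-6n + 8)/(6n + 8) + 1| < ε whenever n > (8/3)/ε.
Take N = (8/3)/ε. If n > N then |(-6n + 8)/(6n + 8) + 1| ≤ (8/3)/n < ε.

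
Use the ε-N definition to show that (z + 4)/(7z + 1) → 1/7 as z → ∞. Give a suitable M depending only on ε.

M = (27/49)/ε

Fix ε > 0. We seek M > 0 such that z > M implies |(z + 4)/(7z + 1) − (1/7)| < ε.
(z + 4)/(7z + 1) − (1/7) = (7(z + 4) − (7z + 1)) / (7(7z + 1)) = 27/(7(7z + 1)).
For z > 0 we have 7z + 1 > 7z, so |(z + 4)/(7z + 1) − (1/7)| = 27/(7(7z + 1)) < 27/(7·7z) = (27/49)/z.
Thus |(z + 4)/(7z + 1) − (1/7)| < ε whenever z > (27/49)/ε.
Take M = (27/49)/ε. If z > M then |(z + 4)/(7z + 1) − (1/7)| < (27/49)/z < ε.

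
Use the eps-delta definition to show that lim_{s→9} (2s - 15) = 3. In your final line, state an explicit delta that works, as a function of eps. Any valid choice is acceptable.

delta = eps/2

Suppose eps > 0. We need delta > 0 so that 0 < |s − 9| < delta implies |(2s - 15) − 3| < eps.
|(2s - 15) − 3| = |2s - 18| = 2|s − 9|.
So 2|s − 9| < eps exactly when |s − 9| < eps/2.
Take delta = eps/2. If 0 < |s − 9| < delta then |(2s - 15) − 3| = 2|s − 9| < 2·(eps/2) = eps.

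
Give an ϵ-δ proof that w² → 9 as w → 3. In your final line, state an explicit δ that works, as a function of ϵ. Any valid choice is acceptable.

Let ϵ > 0 be given. We seek δ > 0 with 0 < |w − 3| < δ ⇒ |w² − 9| < ϵ.
Factor: w² − 9 = (w − 3)(w + 3), so |w² − 9| = |w − 3|·|w + 3|.
Impose δ ≤ 1 so that |w| < 4; then |w + 3| ≤ 7.
Hence |w² − 9| ≤ 7|w − 3|, which is < ϵ once |w − 3| < ϵ/7.
Take δ = min(1, ϵ/7). If 0 < |w − 3| < δ then both bounds hold and |w² − 9| ≤ 7|w − 3| < 7·(ϵ/7) = ϵ.

δ = min(1, ϵ/7)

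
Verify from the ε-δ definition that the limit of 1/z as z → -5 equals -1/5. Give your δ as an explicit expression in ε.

δ = min(5/2, (25/2)ε)

Suppose ε > 0. We seek δ > 0 such that 0 < |z + 5| < δ implies |1/z + 1/5| < ε.
|1/z + 1/5| = |-5 − z|/(5·|z|) = |z + 5|/(5|z|).
Require δ ≤ 5/2 so that |z| > 5 − 5/2 = 5/2, hence 5|z| > 25/2.
Then |1/z + 1/5| < |z + 5|/(25/2), which is < ε when |z + 5| < (25/2)ε.
Take δ = min(5/2, (25/2)ε). Then 0 < |z + 5| < δ gives both |z + 5| < 5/2 and |z + 5| < (25/2)ε, so |1/z + 1/5| < ε.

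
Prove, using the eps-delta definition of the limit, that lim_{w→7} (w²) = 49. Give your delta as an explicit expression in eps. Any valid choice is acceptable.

Let eps > 0. We seek delta > 0 with 0 < |w − 7| < delta ⇒ |w² − 49| < eps.
Factor: w² − 49 = (w − 7)(w + 7), so |w² − 49| = |w − 7|·|w + 7|.
Restrict delta ≤ 2. Then |w − 7| < 2 gives |w| < 9, so by the triangle inequality |w + 7| ≤ 9 + 7 = 16.
Hence |w² − 49| ≤ 16|w − 7|, which is < eps once |w − 7| < eps/16.
Take delta = min(2, eps/16). If 0 < |w − 7| < delta then both bounds hold and |w² − 49| ≤ 16|w − 7| < 16·(eps/16) = eps.

delta = min(2, eps/16)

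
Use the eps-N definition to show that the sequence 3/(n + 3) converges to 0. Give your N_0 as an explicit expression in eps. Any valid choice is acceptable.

N_0 = 3/eps

Fix eps > 0. For n ≥ 1, |3/(n + 3) − 0| = 3/(n + 3) ≤ 3/n.
We need 3/n < eps, i.e. n > 3/eps.
Take N_0 = 3/eps. If n > N_0 then |3/(n + 3)| ≤ 3/n < eps.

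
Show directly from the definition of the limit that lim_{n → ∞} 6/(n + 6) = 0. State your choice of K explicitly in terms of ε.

K = 6/ε

Fix ε > 0. For n ≥ 1, |6/(n + 6) − 0| = 6/(n + 6) ≤ 6/n.
We need 6/n < ε, i.e. n > 6/ε.
Take K = 6/ε. If n > K then |6/(n + 6)| ≤ 6/n < ε.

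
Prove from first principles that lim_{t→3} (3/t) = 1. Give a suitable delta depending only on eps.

delta = min(3/2, (3/2)eps)

Fix eps > 0. We seek delta > 0 such that 0 < |t − 3| < delta implies |3/t − 1| < eps.
|3/t − 1| = 3·|3 − t|/(3·|t|) = 3|t − 3|/(3|t|).
Restrict delta ≤ 3/2. Then |t − 3| < 3/2 gives |t| > 3/2, so 3|t| > 9/2.
Then |3/t − 1| < 3|t − 3|/(9/2), which is < eps when |t − 3| < (3/2)eps.
Take delta = min(3/2, (3/2)eps). Then 0 < |t − 3| < delta gives both |t − 3| < 3/2 and |t − 3| < (3/2)eps, so |3/t − 1| < eps.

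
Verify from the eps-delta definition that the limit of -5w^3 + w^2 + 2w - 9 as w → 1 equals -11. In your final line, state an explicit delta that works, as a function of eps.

delta = min(2, eps/59)

Suppose eps > 0. We want delta > 0 such that 0 < |w − 1| < delta implies |(-5w^3 + w^2 + 2w - 9) + 11| < eps.
(-5w^3 + w^2 + 2w - 9) + 11 = -5w^3 + w^2 + 2w + 2 = (w − 1)(-5w^2 - 4w - 2).
So |(-5w^3 + w^2 + 2w - 9) + 11| = |w − 1|·|-5w^2 - 4w - 2|.
Assume first that |w − 1| < 2, so |w| < 3. Then |-5w^2 - 4w - 2| ≤ 5·3^2 + 4·3 + 2 = 59.
Hence |(-5w^3 + w^2 + 2w - 9) + 11| ≤ 59|w − 1| < eps provided |w − 1| < eps/59.
Take delta = min(2, eps/59). Then 0 < |w − 1| < delta gives both |w − 1| < 2 and |w − 1| < eps/59, so |(-5w^3 + w^2 + 2w - 9) + 11| < eps.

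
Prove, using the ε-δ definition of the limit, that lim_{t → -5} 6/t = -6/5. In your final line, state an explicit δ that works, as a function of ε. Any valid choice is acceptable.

δ = min(5/2, (25/12)ε)

Suppose ε > 0. We seek δ > 0 such that 0 < |t + 5| < δ implies |6/t + 6/5| < ε.
|6/t + 6/5| = 6·|-5 − t|/(5·|t|) = 6|t + 5|/(5|t|).
Restrict δ ≤ 5/2. Then |t + 5| < 5/2 gives |t| > 5/2, so 5|t| > 25/2.
Then |6/t + 6/5| < 6|t + 5|/(25/2), which is < ε when |t + 5| < (25/12)ε.
Take δ = min(5/2, (25/12)ε). Then 0 < |t + 5| < δ gives both |t + 5| < 5/2 and |t + 5| < (25/12)ε, so |6/t + 6/5| < ε.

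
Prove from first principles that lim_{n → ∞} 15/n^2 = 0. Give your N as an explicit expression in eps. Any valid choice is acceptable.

N = (15/eps)^{1/2}

Fix eps > 0. For n ≥ 1, |15/n^2 − 0| = 15/n^2.
15/n^2 < eps ⇔ n^2 > 15/eps ⇔ n > (15/eps)^{1/2}.
Take N = (15/eps)^{1/2}. Then n > N implies 15/n^2 < eps.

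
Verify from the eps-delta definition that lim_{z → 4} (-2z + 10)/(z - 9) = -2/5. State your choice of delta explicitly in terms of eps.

Fix eps > 0. We want delta > 0 with 0 < |z − 4| < delta ⇒ |(-2z + 10)/(z - 9) + 2/5| < eps.
Combining over a common denominator, (-2z + 10)/(z - 9) + 2/5 = [(-2z + 10)·(-5) − 2·(z - 9)] / [(-5)·(z - 9)] = 8(z − 4) / ((-5)(z - 9)).
So |(-2z + 10)/(z - 9) + 2/5| = 8|z − 4| / (5·|z − 9|).
Require delta ≤ 5/2, so |z − 9| ≥ |-5| − |z − 4| > 5 − 5/2 = 5/2.
Hence |(-2z + 10)/(z - 9) + 2/5| < 8|z − 4|/(5·(5/2)) = (16/25)|z − 4|, which is < eps once |z − 4| < (25/16)eps.
Take delta = min(5/2, (25/16)eps). Then 0 < |z − 4| < delta forces both bounds, so |(-2z + 10)/(z - 9) + 2/5| < eps.

delta = min(5/2, (25/16)eps)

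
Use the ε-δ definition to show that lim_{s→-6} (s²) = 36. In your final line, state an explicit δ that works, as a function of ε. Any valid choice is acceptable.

Fix ε > 0. We seek δ > 0 with 0 < |s + 6| < δ ⇒ |s² − 36| < ε.
Factor: s² − 36 = (s + 6)(s - 6), so |s² − 36| = |s + 6|·|s - 6|.
Restrict δ ≤ 2. Then |s + 6| < 2 gives |s| < 8, so by the triangle inequality |s - 6| ≤ 8 + 6 = 14.
Hence |s² − 36| ≤ 14|s + 6|, which is < ε once |s + 6| < ε/14.
Take δ = min(2, ε/14). If 0 < |s + 6| < δ then both bounds hold and |s² − 36| ≤ 14|s + 6| < 14·(ε/14) = ε.

δ = min(2, ε/14)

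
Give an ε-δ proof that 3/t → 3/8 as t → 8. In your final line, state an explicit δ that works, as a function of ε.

δ = min(4, (32/3)ε)

Let ε > 0 be given. We seek δ > 0 such that 0 < |t − 8| < δ implies |3/t − (3/8)| < ε.
|3/t − (3/8)| = 3·|8 − t|/(8·|t|) = 3|t − 8|/(8|t|).
Restrict δ ≤ 4. Then |t − 8| < 4 gives |t| > 4, so 8|t| > 32.
Then |3/t − (3/8)| < 3|t − 8|/32, which is < ε when |t − 8| < (32/3)ε.
Take δ = min(4, (32/3)ε). Then 0 < |t − 8| < δ gives both |t − 8| < 4 and |t − 8| < (32/3)ε, so |3/t − (3/8)| < ε.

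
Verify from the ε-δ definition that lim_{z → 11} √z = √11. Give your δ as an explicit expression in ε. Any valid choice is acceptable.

Let ε > 0. We want δ > 0 such that 0 < |z − 11| < δ implies |√z − √11| < ε.
Multiplying by the conjugate, |√z − √11| = |z − 11|/(√z + √11).
Restrict δ ≤ 11 so that |z − 11| < 11 forces z > 0, and then √z + √11 > √11.
Hence |√z − √11| < |z − 11|/√11, which is < ε once |z − 11| < √11·ε.
Take δ = min(11, √11·ε). If 0 < |z − 11| < δ then z > 0 and |√z − √11| < |z − 11|/√11 < ε.

δ = min(11, √11·ε)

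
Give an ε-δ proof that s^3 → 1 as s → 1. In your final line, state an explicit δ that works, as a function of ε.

δ = min(1, ε/7)

Suppose ε > 0. We seek δ > 0 with 0 < |s − 1| < δ ⇒ |s^3 − 1| < ε.
Factor: s^3 − 1 = (s − 1)(s^2 + s + 1), so |s^3 − 1| = |s − 1|·|s^2 + s + 1|.
Restrict δ ≤ 1. Then |s − 1| < 1 gives |s| < 2, so by the triangle inequality |s^2 + s + 1| ≤ 2^2 + 2 + 1 = 7.
Hence |s^3 − 1| ≤ 7|s − 1|, which is < ε once |s − 1| < ε/7.
Take δ = min(1, ε/7). If 0 < |s − 1| < δ then both bounds hold and |s^3 − 1| ≤ 7|s − 1| < 7·(ε/7) = ε.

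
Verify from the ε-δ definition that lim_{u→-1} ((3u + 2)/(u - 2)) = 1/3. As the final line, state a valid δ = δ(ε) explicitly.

δ = min(3/2, (9/16)ε)

Suppose ε > 0. We want δ > 0 with 0 < |u + 1| < δ ⇒ |(3u + 2)/(u - 2) − (1/3)| < ε.
Combining over a common denominator, (3u + 2)/(u - 2) − (1/3) = [(3u + 2)·(-3) − (-1)·(u - 2)] / [(-3)·(u - 2)] = -8(u + 1) / ((-3)(u - 2)).
So |(3u + 2)/(u - 2) − (1/3)| = 8|u + 1| / (3·|u − 2|).
Require δ ≤ 3/2, so |u − 2| ≥ |-3| − |u + 1| > 3 − 3/2 = 3/2.
Hence |(3u + 2)/(u - 2) − (1/3)| < 8|u + 1|/(3·(3/2)) = (16/9)|u + 1|, which is < ε once |u + 1| < (9/16)ε.
Take δ = min(3/2, (9/16)ε). Then 0 < |u + 1| < δ forces both bounds, so |(3u + 2)/(u - 2) − (1/3)| < ε.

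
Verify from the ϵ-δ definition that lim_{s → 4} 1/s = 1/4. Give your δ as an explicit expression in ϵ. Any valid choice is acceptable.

δ = min(2, 8ϵ)

Let ϵ > 0 be given. We seek δ > 0 such that 0 < |s − 4| < δ implies |1/s − (1/4)| < ϵ.
|1/s − (1/4)| = |4 − s|/(4·|s|) = |s − 4|/(4|s|).
Restrict δ ≤ 2. Then |s − 4| < 2 gives |s| > 2, so 4|s| > 8.
Then |1/s − (1/4)| < |s − 4|/8, which is < ϵ when |s − 4| < 8ϵ.
Take δ = min(2, 8ϵ). Then 0 < |s − 4| < δ gives both |s − 4| < 2 and |s − 4| < 8ϵ, so |1/s − (1/4)| < ϵ.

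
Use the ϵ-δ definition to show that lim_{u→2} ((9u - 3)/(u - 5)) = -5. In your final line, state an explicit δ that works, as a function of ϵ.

δ = min(3/2, (3/28)ϵ)

Let ϵ > 0 be given. We want δ > 0 with 0 < |u − 2| < δ ⇒ |(9u - 3)/(u - 5) + 5| < ϵ.
Combining over a common denominator, (9u - 3)/(u - 5) + 5 = [(9u - 3)·(-3) − 15·(u - 5)] / [(-3)·(u - 5)] = -42(u − 2) / ((-3)(u - 5)).
So |(9u - 3)/(u - 5) + 5| = 42|u − 2| / (3·|u − 5|).
Restrict δ ≤ 3/2. Then |u − 2| < 3/2 gives |u − 5| = |(u − 2) + (-3)| ≥ 3 − 3/2 = 3/2.
Hence |(9u - 3)/(u - 5) + 5| < 42|u − 2|/(3·(3/2)) = (28/3)|u − 2|, which is < ϵ once |u − 2| < (3/28)ϵ.
Take δ = min(3/2, (3/28)ϵ). Then 0 < |u − 2| < δ forces both bounds, so |(9u - 3)/(u - 5) + 5| < ϵ.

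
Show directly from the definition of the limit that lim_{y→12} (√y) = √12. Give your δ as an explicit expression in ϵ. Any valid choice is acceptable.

δ = min(12, √12·ϵ)

Let ϵ > 0 be given. We want δ > 0 such that 0 < |y − 12| < δ implies |√y − √12| < ϵ.
Multiplying by the conjugate, |√y − √12| = |y − 12|/(√y + √12).
Restrict δ ≤ 12 so that |y − 12| < 12 forces y > 0, and then √y + √12 > √12.
Hence |√y − √12| < |y − 12|/√12, which is < ϵ once |y − 12| < √12·ϵ.
Take δ = min(12, √12·ϵ). If 0 < |y − 12| < δ then y > 0 and |√y − √12| < |y − 12|/√12 < ϵ.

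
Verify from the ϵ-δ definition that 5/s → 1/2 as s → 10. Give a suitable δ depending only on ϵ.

Suppose ϵ > 0. We seek δ > 0 such that 0 < |s − 10| < δ implies |5/s − (1/2)| < ϵ.
|5/s − (1/2)| = 5·|10 − s|/(10·|s|) = 5|s − 10|/(10|s|).
Require δ ≤ 5 so that |s| > 10 − 5 = 5, hence 10|s| > 50.
Then |5/s − (1/2)| < 5|s − 10|/50, which is < ϵ when |s − 10| < 10ϵ.
Take δ = min(5, 10ϵ). Then 0 < |s − 10| < δ gives both |s − 10| < 5 and |s − 10| < 10ϵ, so |5/s − (1/2)| < ϵ.

δ = min(5, 10ϵ)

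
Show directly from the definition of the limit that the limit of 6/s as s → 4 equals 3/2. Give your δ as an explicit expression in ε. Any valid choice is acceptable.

Let ε > 0 be given. We seek δ > 0 such that 0 < |s − 4| < δ implies |6/s − (3/2)| < ε.
|6/s − (3/2)| = 6·|4 − s|/(4·|s|) = 6|s − 4|/(4|s|).
Require δ ≤ 2 so that |s| > 4 − 2 = 2, hence 4|s| > 8.
Then |6/s − (3/2)| < 6|s − 4|/8, which is < ε when |s − 4| < (4/3)ε.
Take δ = min(2, (4/3)ε). Then 0 < |s − 4| < δ gives both |s − 4| < 2 and |s − 4| < (4/3)ε, so |6/s − (3/2)| < ε.

δ = min(2, (4/3)ε)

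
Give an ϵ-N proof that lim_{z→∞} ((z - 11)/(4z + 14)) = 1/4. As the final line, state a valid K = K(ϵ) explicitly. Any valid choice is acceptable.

Fix ϵ > 0. We seek K > 0 such that z > K implies |(z - 11)/(4z + 14) − (1/4)| < ϵ.
(z - 11)/(4z + 14) − (1/4) = (4(z - 11) − (4z + 14)) / (4(4z + 14)) = -58/(4(4z + 14)).
For z > 0 we have 4z + 14 > 4z, so |(z - 11)/(4z + 14) − (1/4)| = 58/(4(4z + 14)) < 58/(4·4z) = (29/8)/z.
Thus |(z - 11)/(4z + 14) − (1/4)| < ϵ whenever z > (29/8)/ϵ.
Take K = (29/8)/ϵ. If z > K then |(z - 11)/(4z + 14) − (1/4)| < (29/8)/z < ϵ.

K = (29/8)/ϵ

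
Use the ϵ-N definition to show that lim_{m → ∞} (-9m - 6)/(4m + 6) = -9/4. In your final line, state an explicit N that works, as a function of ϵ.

N = (15/8)/ϵ

Let ϵ > 0 be given. For m ≥ 1, |(-9m - 6)/(4m + 6) + 9/4| = |30|/(4(4m + 6)) = 30/(4(4m + 6)).
Since 4m + 6 ≥ 4m for m ≥ 1, this is ≤ 30/(4·4m) = (15/8)/m.
So |(-9m - 6)/(4m + 6) + 9/4| < ϵ whenever m > (15/8)/ϵ.
Take N = (15/8)/ϵ. If m > N then |(-9m - 6)/(4m + 6) + 9/4| ≤ (15/8)/m < ϵ.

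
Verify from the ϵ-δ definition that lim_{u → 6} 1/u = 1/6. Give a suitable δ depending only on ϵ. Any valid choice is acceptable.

δ = min(3, 18ϵ)

Let ϵ > 0. We seek δ > 0 such that 0 < |u − 6| < δ implies |1/u − (1/6)| < ϵ.
|1/u − (1/6)| = |6 − u|/(6·|u|) = |u − 6|/(6|u|).
Restrict δ ≤ 3. Then |u − 6| < 3 gives |u| > 3, so 6|u| > 18.
Then |1/u − (1/6)| < |u − 6|/18, which is < ϵ when |u − 6| < 18ϵ.
Take δ = min(3, 18ϵ). Then 0 < |u − 6| < δ gives both |u − 6| < 3 and |u − 6| < 18ϵ, so |1/u − (1/6)| < ϵ.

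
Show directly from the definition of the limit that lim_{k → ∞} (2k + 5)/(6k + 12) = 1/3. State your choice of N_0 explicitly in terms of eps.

Let eps > 0. For k ≥ 1, |(2k + 5)/(6k + 12) − (1/3)| = |6|/(6(6k + 12)) = 6/(6(6k + 12)).
Since 6k + 12 ≥ 6k for k ≥ 1, this is ≤ 6/(6·6k) = (1/6)/k.
So |(2k + 5)/(6k + 12) − (1/3)| < eps whenever k > (1/6)/eps.
Take N_0 = (1/6)/eps. If k > N_0 then |(2k + 5)/(6k + 12) − (1/3)| ≤ (1/6)/k < eps.

N_0 = (1/6)/eps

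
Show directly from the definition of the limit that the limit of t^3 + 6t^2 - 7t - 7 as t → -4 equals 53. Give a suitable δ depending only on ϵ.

δ = min(2, ϵ/63)

Fix ϵ > 0. We want δ > 0 such that 0 < |t + 4| < δ implies |(t^3 + 6t^2 - 7t - 7) − 53| < ϵ.
(t^3 + 6t^2 - 7t - 7) − 53 = t^3 + 6t^2 - 7t - 60 = (t + 4)(t^2 + 2t - 15).
So |(t^3 + 6t^2 - 7t - 7) − 53| = |t + 4|·|t^2 + 2t - 15|.
Require δ ≤ 2. Then |t + 4| < 2 gives |t| < 6, and by the triangle inequality |t^2 + 2t - 15| ≤ 6^2 + 2·6 + 15 = 63.
Hence |(t^3 + 6t^2 - 7t - 7) − 53| ≤ 63|t + 4| < ϵ provided |t + 4| < ϵ/63.
Choosing δ = min(2, ϵ/63) ensures both conditions, hence |(t^3 + 6t^2 - 7t - 7) − 53| < ϵ.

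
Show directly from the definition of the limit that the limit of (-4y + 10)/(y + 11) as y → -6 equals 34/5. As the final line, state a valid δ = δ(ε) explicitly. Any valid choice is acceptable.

Fix ε > 0. We want δ > 0 with 0 < |y + 6| < δ ⇒ |(-4y + 10)/(y + 11) − (34/5)| < ε.
Combining over a common denominator, (-4y + 10)/(y + 11) − (34/5) = [(-4y + 10)·5 − 34·(y + 11)] / [5·(y + 11)] = -54(y + 6) / (5(y + 11)).
So |(-4y + 10)/(y + 11) − (34/5)| = 54|y + 6| / (5·|y + 11|).
Restrict δ ≤ 5/2. Then |y + 6| < 5/2 gives |y + 11| = |(y + 6) + 5| ≥ 5 − 5/2 = 5/2.
Hence |(-4y + 10)/(y + 11) − (34/5)| < 54|y + 6|/(5·(5/2)) = (108/25)|y + 6|, which is < ε once |y + 6| < (25/108)ε.
Take δ = min(5/2, (25/108)ε). Then 0 < |y + 6| < δ forces both bounds, so |(-4y + 10)/(y + 11) − (34/5)| < ε.

δ = min(5/2, (25/108)ε)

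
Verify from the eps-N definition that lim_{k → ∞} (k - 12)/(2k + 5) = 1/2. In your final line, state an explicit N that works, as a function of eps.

Fix eps > 0. For k ≥ 1, |(k - 12)/(2k + 5) − (1/2)| = |-29|/(2(2k + 5)) = 29/(2(2k + 5)).
Since 2k + 5 ≥ 2k for k ≥ 1, this is ≤ 29/(2·2k) = (29/4)/k.
So |(k - 12)/(2k + 5) − (1/2)| < eps whenever k > (29/4)/eps.
Take N = (29/4)/eps. If k > N then |(k - 12)/(2k + 5) − (1/2)| ≤ (29/4)/k < eps.

N = (29/4)/eps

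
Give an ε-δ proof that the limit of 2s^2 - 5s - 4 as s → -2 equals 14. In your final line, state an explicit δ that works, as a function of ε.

δ = min(1, ε/15)

Fix ε > 0. We want δ > 0 such that 0 < |s + 2| < δ implies |(2s^2 - 5s - 4) − 14| < ε.
(2s^2 - 5s - 4) − 14 = 2s^2 - 5s - 18 = (s + 2)(2s - 9).
So |(2s^2 - 5s - 4) − 14| = |s + 2|·|2s - 9|.
Assume first that |s + 2| < 1, so |s| < 3. Then |2s - 9| ≤ 2·3 + 9 = 15.
Hence |(2s^2 - 5s - 4) − 14| ≤ 15|s + 2| < ε provided |s + 2| < ε/15.
Take δ = min(1, ε/15). Then 0 < |s + 2| < δ gives both |s + 2| < 1 and |s + 2| < ε/15, so |(2s^2 - 5s - 4) − 14| < ε.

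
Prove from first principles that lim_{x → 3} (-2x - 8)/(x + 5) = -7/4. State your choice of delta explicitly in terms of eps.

Suppose eps > 0. We want delta > 0 with 0 < |x − 3| < delta ⇒ |(-2x - 8)/(x + 5) + 7/4| < eps.
Combining over a common denominator, (-2x - 8)/(x + 5) + 7/4 = [(-2x - 8)·8 − (-14)·(x + 5)] / [8·(x + 5)] = -2(x − 3) / (8(x + 5)).
So |(-2x - 8)/(x + 5) + 7/4| = 2|x − 3| / (8·|x + 5|).
Restrict delta ≤ 4. Then |x − 3| < 4 gives |x + 5| = |(x − 3) + 8| ≥ 8 − 4 = 4.
Hence |(-2x - 8)/(x + 5) + 7/4| < 2|x − 3|/(8·4) = (1/16)|x − 3|, which is < eps once |x − 3| < 16eps.
Take delta = min(4, 16eps). Then 0 < |x − 3| < delta forces both bounds, so |(-2x - 8)/(x + 5) + 7/4| < eps.

delta = min(4, 16eps)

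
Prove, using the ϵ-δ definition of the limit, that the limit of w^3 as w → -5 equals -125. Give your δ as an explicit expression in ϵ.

δ = min(1, ϵ/91)

Let ϵ > 0 be given. We seek δ > 0 with 0 < |w + 5| < δ ⇒ |w^3 + 125| < ϵ.
Factor: w^3 + 125 = (w + 5)(w^2 - 5w + 25), so |w^3 + 125| = |w + 5|·|w^2 - 5w + 25|.
Impose δ ≤ 1 so that |w| < 6; then |w^2 - 5w + 25| ≤ 91.
Hence |w^3 + 125| ≤ 91|w + 5|, which is < ϵ once |w + 5| < ϵ/91.
Take δ = min(1, ϵ/91). If 0 < |w + 5| < δ then both bounds hold and |w^3 + 125| ≤ 91|w + 5| < 91·(ϵ/91) = ϵ.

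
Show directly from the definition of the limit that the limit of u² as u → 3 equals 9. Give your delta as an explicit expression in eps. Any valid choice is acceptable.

Let eps > 0. We seek delta > 0 with 0 < |u − 3| < delta ⇒ |u² − 9| < eps.
Factor: u² − 9 = (u − 3)(u + 3), so |u² − 9| = |u − 3|·|u + 3|.
Impose delta ≤ 2 so that |u| < 5; then |u + 3| ≤ 8.
Hence |u² − 9| ≤ 8|u − 3|, which is < eps once |u − 3| < eps/8.
Take delta = min(2, eps/8). If 0 < |u − 3| < delta then both bounds hold and |u² − 9| ≤ 8|u − 3| < 8·(eps/8) = eps.

delta = min(2, eps/8)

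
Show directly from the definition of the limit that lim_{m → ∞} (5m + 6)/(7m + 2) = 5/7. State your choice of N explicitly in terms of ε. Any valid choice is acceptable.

N = (32/49)/ε

Fix ε > 0. For m ≥ 1, |(5m + 6)/(7m + 2) − (5/7)| = |32|/(7(7m + 2)) = 32/(7(7m + 2)).
Since 7m + 2 ≥ 7m for m ≥ 1, this is ≤ 32/(7·7m) = (32/49)/m.
So |(5m + 6)/(7m + 2) − (5/7)| < ε whenever m > (32/49)/ε.
Take N = (32/49)/ε. If m > N then |(5m + 6)/(7m + 2) − (5/7)| ≤ (32/49)/m < ε.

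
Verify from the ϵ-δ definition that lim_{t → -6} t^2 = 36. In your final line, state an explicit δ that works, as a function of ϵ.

δ = min(1, ϵ/13)

Fix ϵ > 0. We seek δ > 0 with 0 < |t + 6| < δ ⇒ |t^2 − 36| < ϵ.
Factor: t^2 − 36 = (t + 6)(t - 6), so |t^2 − 36| = |t + 6|·|t - 6|.
Restrict δ ≤ 1. Then |t + 6| < 1 gives |t| < 7, so by the triangle inequality |t - 6| ≤ 7 + 6 = 13.
Hence |t^2 − 36| ≤ 13|t + 6|, which is < ϵ once |t + 6| < ϵ/13.
Take δ = min(1, ϵ/13). If 0 < |t + 6| < δ then both bounds hold and |t^2 − 36| ≤ 13|t + 6| < 13·(ϵ/13) = ϵ.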